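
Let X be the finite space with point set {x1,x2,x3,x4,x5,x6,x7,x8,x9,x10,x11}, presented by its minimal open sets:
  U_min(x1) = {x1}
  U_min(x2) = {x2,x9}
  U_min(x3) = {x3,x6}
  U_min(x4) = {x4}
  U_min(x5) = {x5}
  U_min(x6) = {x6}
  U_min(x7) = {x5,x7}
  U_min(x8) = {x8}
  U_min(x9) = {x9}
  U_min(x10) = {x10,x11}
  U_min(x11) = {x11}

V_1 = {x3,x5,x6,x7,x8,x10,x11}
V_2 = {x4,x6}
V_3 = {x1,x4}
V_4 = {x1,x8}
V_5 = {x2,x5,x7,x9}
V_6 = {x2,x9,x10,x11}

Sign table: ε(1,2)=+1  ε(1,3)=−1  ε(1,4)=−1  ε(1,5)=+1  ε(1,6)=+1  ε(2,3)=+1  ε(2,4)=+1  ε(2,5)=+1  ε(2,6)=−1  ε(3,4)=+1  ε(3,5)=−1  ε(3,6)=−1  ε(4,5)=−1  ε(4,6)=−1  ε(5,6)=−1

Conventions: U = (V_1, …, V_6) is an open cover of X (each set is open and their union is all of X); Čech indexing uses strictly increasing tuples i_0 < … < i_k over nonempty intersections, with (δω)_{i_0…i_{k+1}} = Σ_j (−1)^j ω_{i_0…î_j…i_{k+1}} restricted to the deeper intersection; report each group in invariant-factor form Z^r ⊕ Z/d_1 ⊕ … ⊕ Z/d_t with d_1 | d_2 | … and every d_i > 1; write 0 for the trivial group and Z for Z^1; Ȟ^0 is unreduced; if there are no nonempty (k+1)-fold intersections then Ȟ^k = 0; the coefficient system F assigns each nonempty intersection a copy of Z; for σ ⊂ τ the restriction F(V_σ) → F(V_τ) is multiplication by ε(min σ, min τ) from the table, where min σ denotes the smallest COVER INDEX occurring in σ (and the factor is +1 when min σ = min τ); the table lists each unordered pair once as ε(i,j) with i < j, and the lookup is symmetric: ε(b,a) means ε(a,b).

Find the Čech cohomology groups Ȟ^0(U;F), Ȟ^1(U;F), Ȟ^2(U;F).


nerve simplices:
  V12={x6} V14={x8} V15={x5,x7} V16={x10,x11} V23={x4} V34={x1} V56={x2,x9}
C dims 6,7; δ0: rk 6, SNF 1^5·2
degree 0: 6−6−0 = 0 → Ȟ^0 ≅ 0
degree 1: 7−0−6 = 1 plus torsion [2] → Ȟ^1 ≅ Z ⊕ Z/2
degree 2: 0−0−0 = 0 → Ȟ^2 ≅ 0

Ȟ^0(U;F) ≅ 0, Ȟ^1(U;F) ≅ Z ⊕ Z/2 and Ȟ^2(U;F) ≅ 0


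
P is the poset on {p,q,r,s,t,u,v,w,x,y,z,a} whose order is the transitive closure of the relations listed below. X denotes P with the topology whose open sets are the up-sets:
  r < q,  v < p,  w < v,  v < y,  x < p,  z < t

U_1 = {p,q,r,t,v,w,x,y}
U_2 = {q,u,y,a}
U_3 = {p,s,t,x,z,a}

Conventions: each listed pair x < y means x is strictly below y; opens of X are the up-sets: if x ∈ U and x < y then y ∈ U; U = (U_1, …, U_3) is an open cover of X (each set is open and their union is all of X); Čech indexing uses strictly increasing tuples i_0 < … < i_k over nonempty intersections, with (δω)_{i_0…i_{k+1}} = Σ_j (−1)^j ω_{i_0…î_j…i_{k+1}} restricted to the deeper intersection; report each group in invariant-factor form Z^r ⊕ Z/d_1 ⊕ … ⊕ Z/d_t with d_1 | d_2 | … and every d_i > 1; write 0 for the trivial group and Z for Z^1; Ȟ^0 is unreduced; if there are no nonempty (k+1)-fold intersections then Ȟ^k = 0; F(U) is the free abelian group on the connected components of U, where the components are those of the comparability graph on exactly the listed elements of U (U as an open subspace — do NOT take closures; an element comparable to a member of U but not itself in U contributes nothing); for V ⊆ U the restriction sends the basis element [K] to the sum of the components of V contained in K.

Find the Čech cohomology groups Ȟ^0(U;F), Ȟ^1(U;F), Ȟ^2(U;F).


Ȟ^0 = Z^6, Ȟ^1 = 0 and Ȟ^2 = 0

nerve simplices:
  U12={q,y} U13={p,t,x} U23={a}
components per intersection:
  U1: {p,v,w,x,y} {q,r} {t}
  U2: {q} {u} {y} {a}
  U3: {p,x} {s} {t,z} {a}
  U12: {q} {y}
  U13: {p,x} {t}
  U23: {a}
C dims 11,5; δ0: rk 5, SNF 1^5
degree 0: 11−5−0 = 6 → Ȟ^0 ≅ Z^6
degree 1: 5−0−5 = 0 → Ȟ^1 ≅ 0
degree 2: 0−0−0 = 0 → Ȟ^2 ≅ 0


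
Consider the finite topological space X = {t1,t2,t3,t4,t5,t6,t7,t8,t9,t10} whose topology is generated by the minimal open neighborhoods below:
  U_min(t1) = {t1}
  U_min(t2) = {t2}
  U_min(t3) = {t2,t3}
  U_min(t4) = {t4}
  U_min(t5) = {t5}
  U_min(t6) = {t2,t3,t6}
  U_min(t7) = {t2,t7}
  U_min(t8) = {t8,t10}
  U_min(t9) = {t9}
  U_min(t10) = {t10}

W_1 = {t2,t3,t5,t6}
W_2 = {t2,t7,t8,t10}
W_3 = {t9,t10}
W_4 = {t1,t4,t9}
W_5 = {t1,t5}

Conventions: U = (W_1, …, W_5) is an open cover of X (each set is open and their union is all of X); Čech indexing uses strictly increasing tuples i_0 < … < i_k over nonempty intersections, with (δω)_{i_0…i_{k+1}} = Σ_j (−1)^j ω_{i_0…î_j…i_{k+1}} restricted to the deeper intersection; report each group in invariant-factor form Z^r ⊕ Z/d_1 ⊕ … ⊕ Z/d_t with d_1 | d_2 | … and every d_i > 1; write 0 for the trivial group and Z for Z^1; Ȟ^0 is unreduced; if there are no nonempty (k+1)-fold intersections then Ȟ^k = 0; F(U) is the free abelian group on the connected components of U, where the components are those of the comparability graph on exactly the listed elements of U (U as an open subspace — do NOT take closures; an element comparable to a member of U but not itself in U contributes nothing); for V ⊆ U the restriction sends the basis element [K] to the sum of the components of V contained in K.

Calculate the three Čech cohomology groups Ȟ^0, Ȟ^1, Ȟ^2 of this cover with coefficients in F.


nerve of the cover:
  W12={t2} W15={t5} W23={t10} W34={t9} W45={t1}
components per intersection:
  W1: {t2,t3,t6} {t5}
  W2: {t2,t7} {t8,t10}
  W3: {t9} {t10}
  W4: {t1} {t4} {t9}
  W5: {t1} {t5}
  W12: {t2}
  W15: {t5}
  W23: {t10}
  W34: {t9}
  W45: {t1}
C dims 11,5; δ0: rk 5, SNF 1^5
Ȟ^0 = (11 − 5) − 0 = 6, so Ȟ^0 ≅ Z^6
Ȟ^1 = (5 − 0) − 5 = 0, so Ȟ^1 ≅ 0
Ȟ^2 = (0 − 0) − 0 = 0, so Ȟ^2 ≅ 0

Ȟ^0 ≅ Z^6, Ȟ^1 ≅ 0, Ȟ^2 ≅ 0


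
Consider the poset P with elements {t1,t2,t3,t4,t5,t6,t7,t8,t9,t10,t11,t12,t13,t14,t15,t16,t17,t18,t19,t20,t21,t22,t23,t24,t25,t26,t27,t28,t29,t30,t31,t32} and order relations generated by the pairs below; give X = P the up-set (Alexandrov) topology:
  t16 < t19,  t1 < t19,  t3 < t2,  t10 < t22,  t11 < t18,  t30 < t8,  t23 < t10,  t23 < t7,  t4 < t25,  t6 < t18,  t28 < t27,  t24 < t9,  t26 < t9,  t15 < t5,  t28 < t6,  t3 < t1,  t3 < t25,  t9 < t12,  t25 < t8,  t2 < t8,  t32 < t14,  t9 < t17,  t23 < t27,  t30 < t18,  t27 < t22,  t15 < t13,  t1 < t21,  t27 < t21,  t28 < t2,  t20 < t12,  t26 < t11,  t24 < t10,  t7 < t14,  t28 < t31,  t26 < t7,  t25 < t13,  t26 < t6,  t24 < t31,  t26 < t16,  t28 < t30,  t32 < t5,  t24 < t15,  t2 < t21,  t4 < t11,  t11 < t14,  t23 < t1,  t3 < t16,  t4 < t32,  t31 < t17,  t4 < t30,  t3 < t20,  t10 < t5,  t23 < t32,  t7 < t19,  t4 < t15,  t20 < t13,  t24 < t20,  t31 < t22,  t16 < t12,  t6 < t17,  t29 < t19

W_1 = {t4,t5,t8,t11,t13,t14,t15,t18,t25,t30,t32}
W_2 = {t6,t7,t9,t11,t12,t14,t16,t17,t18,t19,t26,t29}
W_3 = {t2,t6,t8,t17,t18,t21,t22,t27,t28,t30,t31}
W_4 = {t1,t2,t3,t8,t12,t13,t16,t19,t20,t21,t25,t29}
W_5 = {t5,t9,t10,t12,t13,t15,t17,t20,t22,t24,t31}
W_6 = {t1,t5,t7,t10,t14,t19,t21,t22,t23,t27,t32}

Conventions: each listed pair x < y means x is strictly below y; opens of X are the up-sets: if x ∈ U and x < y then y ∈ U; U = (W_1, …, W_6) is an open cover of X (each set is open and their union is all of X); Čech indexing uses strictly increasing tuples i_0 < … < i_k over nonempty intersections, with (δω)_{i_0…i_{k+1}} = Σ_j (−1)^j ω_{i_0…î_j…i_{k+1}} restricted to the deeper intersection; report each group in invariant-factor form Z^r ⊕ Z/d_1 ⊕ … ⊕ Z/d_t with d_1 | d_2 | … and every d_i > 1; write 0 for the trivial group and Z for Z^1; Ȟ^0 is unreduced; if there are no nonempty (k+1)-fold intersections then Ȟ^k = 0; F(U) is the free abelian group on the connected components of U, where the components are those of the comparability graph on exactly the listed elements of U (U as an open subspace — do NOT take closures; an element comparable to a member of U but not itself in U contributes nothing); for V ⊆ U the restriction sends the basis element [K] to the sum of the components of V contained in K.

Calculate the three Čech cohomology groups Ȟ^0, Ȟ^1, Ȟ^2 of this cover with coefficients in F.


nerve simplices:
  W12={t11,t14,t18} W13={t8,t18,t30} W14={t8,t13,t25} W15={t5,t13,t15} W16={t5,t14,t32} W23={t6,t17,t18} W24={t12,t16,t19,t29} W25={t9,t12,t17} W26={t7,t14,t19} W34={t2,t8,t21} W35={t17,t22,t31} W36={t21,t22,t27} W45={t12,t13,t20} W46={t1,t19,t21} W56={t5,t10,t22}
  W123={t18} W126={t14} W134={t8} W145={t13} W156={t5} W235={t17} W245={t12} W246={t19} W346={t21} W356={t22}
components per intersection:
  W1: {t4,t5,t8,t11,t13,t14,t15,t18,t25,t30,t32}
  W2: {t6,t7,t9,t11,t12,t14,t16,t17,t18,t19,t26,t29}
  W3: {t2,t6,t8,t17,t18,t21,t22,t27,t28,t30,t31}
  W4: {t1,t2,t3,t8,t12,t13,t16,t19,t20,t21,t25,t29}
  W5: {t5,t9,t10,t12,t13,t15,t17,t20,t22,t24,t31}
  W6: {t1,t5,t7,t10,t14,t19,t21,t22,t23,t27,t32}
  W12: {t11,t14,t18}
  W13: {t8,t18,t30}
  W14: {t8,t13,t25}
  W15: {t5,t13,t15}
  W16: {t5,t14,t32}
  W23: {t6,t17,t18}
  W24: {t12,t16,t19,t29}
  W25: {t9,t12,t17}
  W26: {t7,t14,t19}
  W34: {t2,t8,t21}
  W35: {t17,t22,t31}
  W36: {t21,t22,t27}
  W45: {t12,t13,t20}
  W46: {t1,t19,t21}
  W56: {t5,t10,t22}
  W123: {t18}
  W126: {t14}
  W134: {t8}
  W145: {t13}
  W156: {t5}
  W235: {t17}
  W245: {t12}
  W246: {t19}
  W346: {t21}
  W356: {t22}
C dims 6,15,10; δ0: rk 5, SNF 1^5; δ1: rk 10, SNF 1^9·2
degree 0: 6−5−0 = 1 → Ȟ^0 ≅ Z
degree 1: 15−10−5 = 0 → Ȟ^1 ≅ 0
degree 2: 10−0−10 = 0 plus torsion [2] → Ȟ^2 ≅ Z/2

Ȟ^0 = Z; Ȟ^1 = 0; Ȟ^2 = Z/2


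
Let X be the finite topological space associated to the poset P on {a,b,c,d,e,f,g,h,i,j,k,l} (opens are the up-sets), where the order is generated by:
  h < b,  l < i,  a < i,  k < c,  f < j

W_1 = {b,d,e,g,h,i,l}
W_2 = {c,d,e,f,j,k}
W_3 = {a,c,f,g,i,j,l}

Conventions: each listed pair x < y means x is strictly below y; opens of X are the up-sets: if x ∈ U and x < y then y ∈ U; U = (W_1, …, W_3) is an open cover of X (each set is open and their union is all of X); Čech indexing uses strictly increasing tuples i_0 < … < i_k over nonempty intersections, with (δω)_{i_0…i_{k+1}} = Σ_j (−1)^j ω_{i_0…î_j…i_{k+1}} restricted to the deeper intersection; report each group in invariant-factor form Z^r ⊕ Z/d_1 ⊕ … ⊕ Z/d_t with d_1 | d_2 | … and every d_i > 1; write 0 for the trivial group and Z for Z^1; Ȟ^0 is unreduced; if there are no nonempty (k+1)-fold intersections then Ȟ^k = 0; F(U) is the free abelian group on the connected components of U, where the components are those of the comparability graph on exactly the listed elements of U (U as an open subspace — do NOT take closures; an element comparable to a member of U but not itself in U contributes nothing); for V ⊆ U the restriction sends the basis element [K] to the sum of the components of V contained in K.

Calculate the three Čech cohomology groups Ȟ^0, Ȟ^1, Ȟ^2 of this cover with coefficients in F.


Ȟ^0 ≅ Z^7, Ȟ^1 ≅ 0 and Ȟ^2 ≅ 0

nerve simplices:
  W12={d,e} W13={g,i,l} W23={c,f,j}
components per intersection:
  W1: {b,h} {d} {e} {g} {i,l}
  W2: {c,k} {d} {e} {f,j}
  W3: {a,i,l} {c} {f,j} {g}
  W12: {d} {e}
  W13: {g} {i,l}
  W23: {c} {f,j}
C dims 13,6; δ0: rk 6, SNF 1^6
degree 0: 13−6−0 = 7 → Ȟ^0 ≅ Z^7
degree 1: 6−0−6 = 0 → Ȟ^1 ≅ 0
degree 2: 0−0−0 = 0 → Ȟ^2 ≅ 0


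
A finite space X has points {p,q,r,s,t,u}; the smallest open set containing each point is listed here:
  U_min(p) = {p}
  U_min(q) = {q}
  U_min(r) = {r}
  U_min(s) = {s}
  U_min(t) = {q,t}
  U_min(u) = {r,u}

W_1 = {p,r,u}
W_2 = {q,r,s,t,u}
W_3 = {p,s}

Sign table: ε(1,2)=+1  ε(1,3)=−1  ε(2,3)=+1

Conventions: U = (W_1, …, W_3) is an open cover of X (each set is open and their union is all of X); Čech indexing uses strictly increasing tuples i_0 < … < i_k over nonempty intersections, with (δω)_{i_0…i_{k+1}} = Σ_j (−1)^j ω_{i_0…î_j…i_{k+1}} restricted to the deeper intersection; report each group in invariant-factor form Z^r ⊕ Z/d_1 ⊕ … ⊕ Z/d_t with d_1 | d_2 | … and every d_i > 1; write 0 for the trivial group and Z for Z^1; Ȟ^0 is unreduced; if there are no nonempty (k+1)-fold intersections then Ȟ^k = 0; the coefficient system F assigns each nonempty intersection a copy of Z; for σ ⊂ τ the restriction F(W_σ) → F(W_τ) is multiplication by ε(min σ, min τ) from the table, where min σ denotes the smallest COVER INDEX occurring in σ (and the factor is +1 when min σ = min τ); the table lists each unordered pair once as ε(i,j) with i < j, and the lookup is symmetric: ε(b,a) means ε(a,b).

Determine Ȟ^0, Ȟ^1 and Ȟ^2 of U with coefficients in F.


intersection data:
  W12={r,u} W13={p} W23={s}
C dims 3,3; δ0: rk 3, SNF 1^2·2
Ȟ^0 = (3 − 3) − 0 = 0, so Ȟ^0 ≅ 0
Ȟ^1 = (3 − 0) − 3 = 0 plus torsion [2], so Ȟ^1 ≅ Z/2
Ȟ^2 = (0 − 0) − 0 = 0, so Ȟ^2 ≅ 0

Ȟ^0(U;F) ≅ 0; Ȟ^1(U;F) ≅ Z/2; Ȟ^2(U;F) ≅ 0


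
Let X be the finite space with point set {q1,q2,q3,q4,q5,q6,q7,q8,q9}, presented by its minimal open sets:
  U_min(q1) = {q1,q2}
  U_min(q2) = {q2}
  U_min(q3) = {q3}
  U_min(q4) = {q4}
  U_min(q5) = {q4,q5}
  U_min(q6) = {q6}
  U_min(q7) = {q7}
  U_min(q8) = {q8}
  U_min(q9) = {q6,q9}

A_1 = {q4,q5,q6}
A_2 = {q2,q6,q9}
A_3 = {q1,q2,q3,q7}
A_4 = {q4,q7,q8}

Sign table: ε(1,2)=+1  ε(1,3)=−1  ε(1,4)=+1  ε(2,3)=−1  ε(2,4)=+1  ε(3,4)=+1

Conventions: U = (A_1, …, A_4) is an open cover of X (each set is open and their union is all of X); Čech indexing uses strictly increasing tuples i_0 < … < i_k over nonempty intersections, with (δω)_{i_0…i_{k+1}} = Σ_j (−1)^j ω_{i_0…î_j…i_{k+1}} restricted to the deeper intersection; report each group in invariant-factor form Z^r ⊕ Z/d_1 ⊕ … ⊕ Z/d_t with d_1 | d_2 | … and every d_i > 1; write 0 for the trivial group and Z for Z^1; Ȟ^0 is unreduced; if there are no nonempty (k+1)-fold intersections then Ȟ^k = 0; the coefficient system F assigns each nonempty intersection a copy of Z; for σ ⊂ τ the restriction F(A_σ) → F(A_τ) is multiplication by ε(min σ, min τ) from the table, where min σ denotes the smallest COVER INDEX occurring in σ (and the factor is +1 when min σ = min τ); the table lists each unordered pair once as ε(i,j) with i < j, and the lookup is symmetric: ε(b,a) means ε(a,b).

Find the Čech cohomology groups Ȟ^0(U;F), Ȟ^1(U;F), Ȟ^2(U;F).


nonempty overlaps:
  A12={q6} A14={q4} A23={q2} A34={q7}
C dims 4,4; δ0: rk 4, SNF 1^3·2
degree 0: 4−4−0 = 0 → Ȟ^0 ≅ 0
degree 1: 4−0−4 = 0 plus torsion [2] → Ȟ^1 ≅ Z/2
degree 2: 0−0−0 = 0 → Ȟ^2 ≅ 0

Ȟ^0(U;F) ≅ 0, Ȟ^1(U;F) ≅ Z/2, Ȟ^2(U;F) ≅ 0


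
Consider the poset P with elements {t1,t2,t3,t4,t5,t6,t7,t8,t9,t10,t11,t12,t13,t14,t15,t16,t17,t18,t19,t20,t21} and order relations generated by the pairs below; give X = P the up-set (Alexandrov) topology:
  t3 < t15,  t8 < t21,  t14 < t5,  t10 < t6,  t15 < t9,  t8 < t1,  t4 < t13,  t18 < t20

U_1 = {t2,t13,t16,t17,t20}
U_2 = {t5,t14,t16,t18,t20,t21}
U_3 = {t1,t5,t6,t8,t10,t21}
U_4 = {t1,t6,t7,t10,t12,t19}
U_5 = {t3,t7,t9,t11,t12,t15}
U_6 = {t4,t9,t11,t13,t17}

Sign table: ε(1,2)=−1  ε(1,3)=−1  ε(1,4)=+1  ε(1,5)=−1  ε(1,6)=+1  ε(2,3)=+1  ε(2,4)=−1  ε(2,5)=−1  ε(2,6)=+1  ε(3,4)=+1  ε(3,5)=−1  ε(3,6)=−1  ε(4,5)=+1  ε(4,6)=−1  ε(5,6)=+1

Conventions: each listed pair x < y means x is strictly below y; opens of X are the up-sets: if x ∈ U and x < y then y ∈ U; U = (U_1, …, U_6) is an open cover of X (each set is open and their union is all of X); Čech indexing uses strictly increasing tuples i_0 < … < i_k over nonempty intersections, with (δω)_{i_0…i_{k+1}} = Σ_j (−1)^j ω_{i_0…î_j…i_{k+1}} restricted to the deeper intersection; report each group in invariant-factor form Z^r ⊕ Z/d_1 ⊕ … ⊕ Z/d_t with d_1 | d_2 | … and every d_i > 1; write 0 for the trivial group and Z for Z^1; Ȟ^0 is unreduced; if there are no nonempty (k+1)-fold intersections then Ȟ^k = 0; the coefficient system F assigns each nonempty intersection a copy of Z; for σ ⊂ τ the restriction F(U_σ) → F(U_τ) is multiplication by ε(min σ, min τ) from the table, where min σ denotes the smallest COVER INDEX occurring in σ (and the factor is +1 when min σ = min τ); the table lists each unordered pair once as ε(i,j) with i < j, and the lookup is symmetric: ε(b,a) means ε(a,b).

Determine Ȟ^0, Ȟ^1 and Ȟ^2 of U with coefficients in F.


Ȟ^0 ≅ 0,  Ȟ^1 ≅ Z/2,  Ȟ^2 ≅ 0

cover nerve:
  U12={t16,t20} U16={t13,t17} U23={t5,t21} U34={t1,t6,t10} U45={t7,t12} U56={t9,t11}
C dims 6,6; δ0: rk 6, SNF 1^5·2
Ȟ^0: (6−6)−0=0 ⇒ 0
Ȟ^1: (6−0)−6=0 plus torsion [2] ⇒ Z/2
Ȟ^2: (0−0)−0=0 ⇒ 0


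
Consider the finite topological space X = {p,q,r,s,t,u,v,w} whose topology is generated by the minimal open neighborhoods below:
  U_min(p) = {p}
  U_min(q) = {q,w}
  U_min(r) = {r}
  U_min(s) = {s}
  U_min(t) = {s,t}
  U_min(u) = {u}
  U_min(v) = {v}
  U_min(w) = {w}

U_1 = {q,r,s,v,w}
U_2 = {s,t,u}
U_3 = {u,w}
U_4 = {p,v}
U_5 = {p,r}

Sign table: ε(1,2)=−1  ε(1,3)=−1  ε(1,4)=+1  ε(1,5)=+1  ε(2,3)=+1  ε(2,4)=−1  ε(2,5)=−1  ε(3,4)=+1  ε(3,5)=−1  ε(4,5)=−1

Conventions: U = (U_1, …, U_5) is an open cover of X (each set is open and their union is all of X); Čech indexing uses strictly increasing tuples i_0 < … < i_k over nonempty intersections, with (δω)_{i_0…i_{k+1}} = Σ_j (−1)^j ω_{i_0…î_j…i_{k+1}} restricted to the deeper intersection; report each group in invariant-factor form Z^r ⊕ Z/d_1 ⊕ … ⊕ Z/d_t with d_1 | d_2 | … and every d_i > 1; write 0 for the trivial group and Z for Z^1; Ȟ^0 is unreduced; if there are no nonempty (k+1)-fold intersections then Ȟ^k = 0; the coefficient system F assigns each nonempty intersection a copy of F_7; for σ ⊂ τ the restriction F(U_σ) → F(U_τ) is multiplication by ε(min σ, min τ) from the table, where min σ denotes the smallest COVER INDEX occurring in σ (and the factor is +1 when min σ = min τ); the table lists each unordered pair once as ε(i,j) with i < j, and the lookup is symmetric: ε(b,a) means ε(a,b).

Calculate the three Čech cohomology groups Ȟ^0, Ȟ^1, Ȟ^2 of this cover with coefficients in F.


Ȟ^0 ≅ 0, Ȟ^1 ≅ Z/7 and Ȟ^2 ≅ 0

nonempty overlaps:
  U12={s} U13={w} U14={v} U15={r} U23={u} U45={p}
C dims 5,6; δ0: rk_F7 5
degree 0: 5−5−0 = 0 → Ȟ^0 ≅ 0
degree 1: 6−0−5 = 1 → Ȟ^1 ≅ Z/7
degree 2: 0−0−0 = 0 → Ȟ^2 ≅ 0


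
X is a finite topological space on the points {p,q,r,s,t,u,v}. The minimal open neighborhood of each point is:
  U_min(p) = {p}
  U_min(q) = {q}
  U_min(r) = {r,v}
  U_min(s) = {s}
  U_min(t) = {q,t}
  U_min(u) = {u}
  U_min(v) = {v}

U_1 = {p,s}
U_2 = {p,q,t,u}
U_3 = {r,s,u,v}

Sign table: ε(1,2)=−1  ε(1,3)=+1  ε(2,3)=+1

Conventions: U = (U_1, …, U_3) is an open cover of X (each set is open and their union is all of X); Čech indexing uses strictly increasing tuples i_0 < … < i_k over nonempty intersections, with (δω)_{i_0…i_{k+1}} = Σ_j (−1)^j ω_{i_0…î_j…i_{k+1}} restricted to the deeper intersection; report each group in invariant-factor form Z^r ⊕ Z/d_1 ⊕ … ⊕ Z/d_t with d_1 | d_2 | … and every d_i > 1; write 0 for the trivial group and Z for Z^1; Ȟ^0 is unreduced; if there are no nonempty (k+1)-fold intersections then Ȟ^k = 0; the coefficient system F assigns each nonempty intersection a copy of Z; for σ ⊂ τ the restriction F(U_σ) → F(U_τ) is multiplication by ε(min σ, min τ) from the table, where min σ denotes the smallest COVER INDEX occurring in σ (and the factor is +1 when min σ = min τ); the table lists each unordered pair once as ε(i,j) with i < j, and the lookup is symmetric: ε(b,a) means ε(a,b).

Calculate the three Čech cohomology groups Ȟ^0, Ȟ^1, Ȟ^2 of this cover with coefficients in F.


Ȟ^0 ≅ 0, Ȟ^1 ≅ Z/2 and Ȟ^2 ≅ 0

cover nerve:
  U12={p} U13={s} U23={u}
C dims 3,3; δ0: rk 3, SNF 1^2·2
Ȟ^0: (3−3)−0=0 ⇒ 0
Ȟ^1: (3−0)−3=0 plus torsion [2] ⇒ Z/2
Ȟ^2: (0−0)−0=0 ⇒ 0


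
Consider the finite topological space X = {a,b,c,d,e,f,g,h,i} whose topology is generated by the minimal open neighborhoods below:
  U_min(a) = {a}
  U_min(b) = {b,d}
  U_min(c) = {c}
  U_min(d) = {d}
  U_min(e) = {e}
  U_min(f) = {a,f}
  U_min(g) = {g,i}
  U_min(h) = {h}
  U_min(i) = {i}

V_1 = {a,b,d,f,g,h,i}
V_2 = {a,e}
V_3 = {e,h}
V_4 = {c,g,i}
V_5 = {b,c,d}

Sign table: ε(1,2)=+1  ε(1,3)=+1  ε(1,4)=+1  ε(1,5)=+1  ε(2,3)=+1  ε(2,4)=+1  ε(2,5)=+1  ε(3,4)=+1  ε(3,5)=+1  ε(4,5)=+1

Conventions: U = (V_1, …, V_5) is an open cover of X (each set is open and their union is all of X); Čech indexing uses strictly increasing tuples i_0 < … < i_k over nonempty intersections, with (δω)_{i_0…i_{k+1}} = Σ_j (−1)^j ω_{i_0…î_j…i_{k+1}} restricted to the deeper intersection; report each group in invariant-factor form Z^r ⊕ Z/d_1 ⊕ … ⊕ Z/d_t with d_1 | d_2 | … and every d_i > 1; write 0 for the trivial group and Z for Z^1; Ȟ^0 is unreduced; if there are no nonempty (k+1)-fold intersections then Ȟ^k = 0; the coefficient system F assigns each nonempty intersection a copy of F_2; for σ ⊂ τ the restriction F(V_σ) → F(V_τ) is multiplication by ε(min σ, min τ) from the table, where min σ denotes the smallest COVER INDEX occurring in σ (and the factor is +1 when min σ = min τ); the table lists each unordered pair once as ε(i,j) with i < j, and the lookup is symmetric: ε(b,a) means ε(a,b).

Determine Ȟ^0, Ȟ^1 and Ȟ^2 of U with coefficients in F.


nonempty overlaps:
  V12={a} V13={h} V14={g,i} V15={b,d} V23={e} V45={c}
C dims 5,6; δ0: rk_F2 4
degree 0: 5−4−0 = 1 → Ȟ^0 ≅ Z/2
degree 1: 6−0−4 = 2 → Ȟ^1 ≅ Z/2 ⊕ Z/2
degree 2: 0−0−0 = 0 → Ȟ^2 ≅ 0

Ȟ^0(U;F) ≅ Z/2; Ȟ^1(U;F) ≅ Z/2 ⊕ Z/2; Ȟ^2(U;F) ≅ 0


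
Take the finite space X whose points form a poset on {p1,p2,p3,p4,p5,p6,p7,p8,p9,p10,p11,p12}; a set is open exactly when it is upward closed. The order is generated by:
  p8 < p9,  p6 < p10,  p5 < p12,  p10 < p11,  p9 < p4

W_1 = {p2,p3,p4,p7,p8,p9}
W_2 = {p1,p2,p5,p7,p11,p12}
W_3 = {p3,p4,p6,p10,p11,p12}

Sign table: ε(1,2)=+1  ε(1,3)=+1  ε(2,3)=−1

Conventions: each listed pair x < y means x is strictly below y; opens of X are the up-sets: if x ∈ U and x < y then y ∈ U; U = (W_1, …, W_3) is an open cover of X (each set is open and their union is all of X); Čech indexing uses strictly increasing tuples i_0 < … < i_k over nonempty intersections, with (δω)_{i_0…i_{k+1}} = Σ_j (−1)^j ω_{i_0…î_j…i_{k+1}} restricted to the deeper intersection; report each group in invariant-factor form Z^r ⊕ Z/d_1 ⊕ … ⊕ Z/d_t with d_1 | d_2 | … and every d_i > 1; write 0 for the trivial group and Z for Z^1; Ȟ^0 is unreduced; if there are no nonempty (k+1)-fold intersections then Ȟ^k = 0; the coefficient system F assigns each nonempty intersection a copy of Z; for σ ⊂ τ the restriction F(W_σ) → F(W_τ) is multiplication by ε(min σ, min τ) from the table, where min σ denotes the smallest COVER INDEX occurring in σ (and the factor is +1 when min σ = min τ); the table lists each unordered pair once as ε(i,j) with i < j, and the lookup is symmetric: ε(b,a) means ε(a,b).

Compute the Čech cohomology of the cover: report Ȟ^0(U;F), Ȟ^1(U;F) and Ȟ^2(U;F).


nerve simplices:
  W12={p2,p7} W13={p3,p4} W23={p11,p12}
C dims 3,3; δ0: rk 3, SNF 1^2·2
degree 0: 3−3−0 = 0 → Ȟ^0 ≅ 0
degree 1: 3−0−3 = 0 plus torsion [2] → Ȟ^1 ≅ Z/2
degree 2: 0−0−0 = 0 → Ȟ^2 ≅ 0

Ȟ^0(U;F) ≅ 0; Ȟ^1(U;F) ≅ Z/2; Ȟ^2(U;F) ≅ 0


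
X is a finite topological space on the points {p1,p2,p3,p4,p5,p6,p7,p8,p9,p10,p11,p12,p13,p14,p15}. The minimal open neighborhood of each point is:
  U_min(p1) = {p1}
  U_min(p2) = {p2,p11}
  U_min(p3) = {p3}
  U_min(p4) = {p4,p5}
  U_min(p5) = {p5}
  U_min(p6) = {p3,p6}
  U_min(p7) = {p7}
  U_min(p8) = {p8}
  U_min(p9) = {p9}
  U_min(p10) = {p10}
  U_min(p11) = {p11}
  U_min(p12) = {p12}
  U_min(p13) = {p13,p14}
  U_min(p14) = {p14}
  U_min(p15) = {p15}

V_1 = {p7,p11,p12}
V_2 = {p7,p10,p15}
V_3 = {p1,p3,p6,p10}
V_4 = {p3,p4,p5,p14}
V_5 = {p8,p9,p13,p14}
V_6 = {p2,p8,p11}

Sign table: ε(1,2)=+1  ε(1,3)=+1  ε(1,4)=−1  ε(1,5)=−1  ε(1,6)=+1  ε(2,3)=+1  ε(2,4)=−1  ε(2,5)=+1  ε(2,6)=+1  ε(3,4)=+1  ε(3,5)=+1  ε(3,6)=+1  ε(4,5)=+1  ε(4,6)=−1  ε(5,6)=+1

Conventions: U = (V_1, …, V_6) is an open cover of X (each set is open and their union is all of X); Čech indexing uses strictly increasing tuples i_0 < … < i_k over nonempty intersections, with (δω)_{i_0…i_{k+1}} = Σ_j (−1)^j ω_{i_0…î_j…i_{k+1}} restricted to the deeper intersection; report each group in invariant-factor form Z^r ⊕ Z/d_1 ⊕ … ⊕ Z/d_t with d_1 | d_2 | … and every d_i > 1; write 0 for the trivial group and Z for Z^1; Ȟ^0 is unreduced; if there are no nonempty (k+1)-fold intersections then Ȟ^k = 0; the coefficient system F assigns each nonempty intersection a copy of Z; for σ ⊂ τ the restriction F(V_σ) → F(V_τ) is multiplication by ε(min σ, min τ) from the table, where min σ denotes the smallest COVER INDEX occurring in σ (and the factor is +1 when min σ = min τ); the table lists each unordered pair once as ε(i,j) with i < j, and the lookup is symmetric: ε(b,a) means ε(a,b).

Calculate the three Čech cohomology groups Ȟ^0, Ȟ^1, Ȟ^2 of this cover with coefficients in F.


Ȟ^0 = Z; Ȟ^1 = Z; Ȟ^2 = 0

nerve simplices:
  V12={p7} V16={p11} V23={p10} V34={p3} V45={p14} V56={p8}
C dims 6,6; δ0: rk 5, SNF 1^5
degree 0: 6−5−0 = 1 → Ȟ^0 ≅ Z
degree 1: 6−0−5 = 1 → Ȟ^1 ≅ Z
degree 2: 0−0−0 = 0 → Ȟ^2 ≅ 0


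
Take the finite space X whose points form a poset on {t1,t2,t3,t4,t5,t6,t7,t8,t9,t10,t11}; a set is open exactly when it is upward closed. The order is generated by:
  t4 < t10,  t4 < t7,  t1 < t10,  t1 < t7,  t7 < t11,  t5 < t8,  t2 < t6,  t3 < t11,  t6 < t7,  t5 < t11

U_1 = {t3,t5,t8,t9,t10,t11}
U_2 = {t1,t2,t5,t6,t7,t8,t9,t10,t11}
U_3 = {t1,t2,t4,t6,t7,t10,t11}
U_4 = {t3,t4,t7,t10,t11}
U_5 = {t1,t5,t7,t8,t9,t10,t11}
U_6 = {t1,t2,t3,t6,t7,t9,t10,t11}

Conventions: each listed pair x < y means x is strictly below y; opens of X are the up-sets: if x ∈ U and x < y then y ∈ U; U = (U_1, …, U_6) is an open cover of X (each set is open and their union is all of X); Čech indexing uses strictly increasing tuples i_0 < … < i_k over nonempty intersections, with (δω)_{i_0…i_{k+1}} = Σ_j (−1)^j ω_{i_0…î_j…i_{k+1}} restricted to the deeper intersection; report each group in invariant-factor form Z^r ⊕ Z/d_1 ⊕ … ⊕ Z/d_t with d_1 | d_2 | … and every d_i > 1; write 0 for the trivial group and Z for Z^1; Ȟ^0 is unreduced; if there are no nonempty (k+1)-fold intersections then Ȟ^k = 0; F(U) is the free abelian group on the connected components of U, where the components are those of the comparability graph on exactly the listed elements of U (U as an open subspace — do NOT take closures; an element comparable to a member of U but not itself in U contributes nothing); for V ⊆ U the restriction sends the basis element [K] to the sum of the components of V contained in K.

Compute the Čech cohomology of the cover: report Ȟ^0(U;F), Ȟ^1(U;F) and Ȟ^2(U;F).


cover nerve:
  U12={t5,t8,t9,t10,t11} U13={t10,t11} U14={t3,t10,t11} U15={t5,t8,t9,t10,t11} U16={t3,t9,t10,t11} U23={t1,t2,t6,t7,t10,t11} U24={t7,t10,t11} U25={t1,t5,t7,t8,t9,t10,t11} U26={t1,t2,t6,t7,t9,t10,t11} U34={t4,t7,t10,t11} U35={t1,t7,t10,t11} U36={t1,t2,t6,t7,t10,t11} U45={t7,t10,t11} U46={t3,t7,t10,t11} U56={t1,t7,t9,t10,t11}
  U123={t10,t11} U124={t10,t11} U125={t5,t8,t9,t10,t11} U126={t9,t10,t11} U134={t10,t11} U135={t10,t11} U136={t10,t11} U145={t10,t11} U146={t3,t10,t11} U156={t9,t10,t11} U234={t7,t10,t11} U235={t1,t7,t10,t11} U236={t1,t2,t6,t7,t10,t11} U245={t7,t10,t11} U246={t7,t10,t11} U256={t1,t7,t9,t10,t11} U345={t7,t10,t11} U346={t7,t10,t11} U356={t1,t7,t10,t11} U456={t7,t10,t11}
  U1234={t10,t11} U1235={t10,t11} U1236={t10,t11} U1245={t10,t11} U1246={t10,t11} U1256={t9,t10,t11} U1345={t10,t11} U1346={t10,t11} U1356={t10,t11} U1456={t10,t11} U2345={t7,t10,t11} U2346={t7,t10,t11} U2356={t1,t7,t10,t11} U2456={t7,t10,t11} U3456={t7,t10,t11}
  U12345={t10,t11} U12346={t10,t11} U12356={t10,t11} U12456={t10,t11} U13456={t10,t11} U23456={t7,t10,t11}
  U123456={t10,t11}
components per intersection:
  U1: {t3,t5,t8,t11} {t9} {t10}
  U2: {t1,t2,t5,t6,t7,t8,t10,t11} {t9}
  U3: {t1,t2,t4,t6,t7,t10,t11}
  U4: {t3,t4,t7,t10,t11}
  U5: {t1,t5,t7,t8,t10,t11} {t9}
  U6: {t1,t2,t3,t6,t7,t10,t11} {t9}
  U12: {t5,t8,t11} {t9} {t10}
  U13: {t10} {t11}
  U14: {t3,t11} {t10}
  U15: {t5,t8,t11} {t9} {t10}
  U16: {t3,t11} {t9} {t10}
  U23: {t1,t2,t6,t7,t10,t11}
  U24: {t7,t11} {t10}
  U25: {t1,t5,t7,t8,t10,t11} {t9}
  U26: {t1,t2,t6,t7,t10,t11} {t9}
  U34: {t4,t7,t10,t11}
  U35: {t1,t7,t10,t11}
  U36: {t1,t2,t6,t7,t10,t11}
  U45: {t7,t11} {t10}
  U46: {t3,t7,t11} {t10}
  U56: {t1,t7,t10,t11} {t9}
  U123: {t10} {t11}
  U124: {t10} {t11}
  U125: {t5,t8,t11} {t9} {t10}
  U126: {t9} {t10} {t11}
  U134: {t10} {t11}
  U135: {t10} {t11}
  U136: {t10} {t11}
  U145: {t10} {t11}
  U146: {t3,t11} {t10}
  U156: {t9} {t10} {t11}
  U234: {t7,t11} {t10}
  U235: {t1,t7,t10,t11}
  U236: {t1,t2,t6,t7,t10,t11}
  U245: {t7,t11} {t10}
  U246: {t7,t11} {t10}
  U256: {t1,t7,t10,t11} {t9}
  U345: {t7,t11} {t10}
  U346: {t7,t11} {t10}
  U356: {t1,t7,t10,t11}
  U456: {t7,t11} {t10}
  U1234: {t10} {t11}
  U1235: {t10} {t11}
  U1236: {t10} {t11}
  U1245: {t10} {t11}
  U1246: {t10} {t11}
  U1256: {t9} {t10} {t11}
  U1345: {t10} {t11}
  U1346: {t10} {t11}
  U1356: {t10} {t11}
  U1456: {t10} {t11}
  U2345: {t7,t11} {t10}
  U2346: {t7,t11} {t10}
  U2356: {t1,t7,t10,t11}
  U2456: {t7,t11} {t10}
  U3456: {t7,t11} {t10}
  U12345: {t10} {t11}
  U12346: {t10} {t11}
  U12356: {t10} {t11}
  U12456: {t10} {t11}
  U13456: {t10} {t11}
  U23456: {t7,t11} {t10}
  U123456: {t10} {t11}
C dims 11,29,40,30; δ0: rk 9, SNF 1^9; δ1: rk 20, SNF 1^20; δ2: rk 20, SNF 1^20
Ȟ^0: (11−9)−0=2 ⇒ Z^2
Ȟ^1: (29−20)−9=0 ⇒ 0
Ȟ^2: (40−20)−20=0 ⇒ 0

Ȟ^0(U;F) ≅ Z^2, Ȟ^1(U;F) ≅ 0, Ȟ^2(U;F) ≅ 0


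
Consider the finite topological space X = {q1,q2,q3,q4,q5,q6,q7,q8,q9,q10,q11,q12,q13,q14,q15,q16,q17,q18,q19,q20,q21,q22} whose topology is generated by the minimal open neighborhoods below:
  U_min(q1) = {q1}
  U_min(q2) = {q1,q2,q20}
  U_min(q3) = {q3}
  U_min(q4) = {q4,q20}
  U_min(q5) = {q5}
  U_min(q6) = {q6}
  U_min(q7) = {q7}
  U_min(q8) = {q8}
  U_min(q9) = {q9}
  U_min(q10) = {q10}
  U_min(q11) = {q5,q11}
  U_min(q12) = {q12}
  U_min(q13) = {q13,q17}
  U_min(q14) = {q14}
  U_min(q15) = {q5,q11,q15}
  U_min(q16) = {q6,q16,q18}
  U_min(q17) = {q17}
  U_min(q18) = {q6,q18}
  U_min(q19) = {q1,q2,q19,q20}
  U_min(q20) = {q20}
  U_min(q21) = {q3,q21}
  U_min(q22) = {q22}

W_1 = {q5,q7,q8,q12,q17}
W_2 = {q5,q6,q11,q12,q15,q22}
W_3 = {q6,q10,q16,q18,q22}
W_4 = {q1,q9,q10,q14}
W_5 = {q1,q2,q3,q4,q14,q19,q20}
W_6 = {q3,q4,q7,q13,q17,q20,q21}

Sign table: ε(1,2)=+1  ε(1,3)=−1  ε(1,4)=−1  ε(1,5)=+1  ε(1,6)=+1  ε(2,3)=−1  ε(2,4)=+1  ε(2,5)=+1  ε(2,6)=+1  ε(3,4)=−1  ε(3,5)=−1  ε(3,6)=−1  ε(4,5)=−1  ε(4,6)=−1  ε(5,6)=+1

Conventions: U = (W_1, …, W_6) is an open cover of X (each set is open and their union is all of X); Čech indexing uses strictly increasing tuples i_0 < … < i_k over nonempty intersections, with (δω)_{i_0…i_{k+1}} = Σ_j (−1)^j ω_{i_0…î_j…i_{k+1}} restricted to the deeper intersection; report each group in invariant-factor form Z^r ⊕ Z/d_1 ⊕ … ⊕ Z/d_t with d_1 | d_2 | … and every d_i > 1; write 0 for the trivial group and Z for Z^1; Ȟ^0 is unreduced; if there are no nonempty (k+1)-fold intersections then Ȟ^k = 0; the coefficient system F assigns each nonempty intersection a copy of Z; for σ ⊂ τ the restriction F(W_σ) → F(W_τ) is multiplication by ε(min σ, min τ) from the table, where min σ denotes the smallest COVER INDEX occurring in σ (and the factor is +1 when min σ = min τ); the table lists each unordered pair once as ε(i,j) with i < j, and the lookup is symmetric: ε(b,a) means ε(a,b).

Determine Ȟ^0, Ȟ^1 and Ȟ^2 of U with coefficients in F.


Ȟ^0 = 0; Ȟ^1 = Z/2; Ȟ^2 = 0

nonempty overlaps:
  W12={q5,q12} W16={q7,q17} W23={q6,q22} W34={q10} W45={q1,q14} W56={q3,q4,q20}
C dims 6,6; δ0: rk 6, SNF 1^5·2
degree 0: 6−6−0 = 0 → Ȟ^0 ≅ 0
degree 1: 6−0−6 = 0 plus torsion [2] → Ȟ^1 ≅ Z/2
degree 2: 0−0−0 = 0 → Ȟ^2 ≅ 0


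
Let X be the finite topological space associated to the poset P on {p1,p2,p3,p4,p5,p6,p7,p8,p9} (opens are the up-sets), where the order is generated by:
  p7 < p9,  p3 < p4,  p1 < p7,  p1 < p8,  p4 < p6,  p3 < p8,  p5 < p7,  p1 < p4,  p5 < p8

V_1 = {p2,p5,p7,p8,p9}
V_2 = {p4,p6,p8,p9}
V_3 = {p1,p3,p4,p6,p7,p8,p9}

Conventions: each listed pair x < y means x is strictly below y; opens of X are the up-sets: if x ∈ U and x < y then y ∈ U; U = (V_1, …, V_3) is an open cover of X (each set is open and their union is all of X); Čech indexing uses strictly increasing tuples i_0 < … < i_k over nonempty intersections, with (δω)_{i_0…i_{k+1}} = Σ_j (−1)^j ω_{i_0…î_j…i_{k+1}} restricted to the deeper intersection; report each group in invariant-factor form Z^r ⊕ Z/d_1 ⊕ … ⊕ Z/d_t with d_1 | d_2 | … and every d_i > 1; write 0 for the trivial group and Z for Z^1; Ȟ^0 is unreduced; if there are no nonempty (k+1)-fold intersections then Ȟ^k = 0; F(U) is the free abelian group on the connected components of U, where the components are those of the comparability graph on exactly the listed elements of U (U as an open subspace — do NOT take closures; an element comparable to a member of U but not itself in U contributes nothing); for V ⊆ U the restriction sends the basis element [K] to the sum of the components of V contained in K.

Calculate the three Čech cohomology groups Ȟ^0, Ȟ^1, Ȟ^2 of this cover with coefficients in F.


Ȟ^0(U;F) ≅ Z^2, Ȟ^1(U;F) ≅ Z and Ȟ^2(U;F) ≅ 0

nonempty intersections:
  V12={p8,p9} V13={p7,p8,p9} V23={p4,p6,p8,p9}
  V123={p8,p9}
components per intersection:
  V1: {p2} {p5,p7,p8,p9}
  V2: {p4,p6} {p8} {p9}
  V3: {p1,p3,p4,p6,p7,p8,p9}
  V12: {p8} {p9}
  V13: {p7,p9} {p8}
  V23: {p4,p6} {p8} {p9}
  V123: {p8} {p9}
C dims 6,7,2; δ0: rk 4, SNF 1^4; δ1: rk 2, SNF 1^2
Ȟ^0: (6−4)−0=2 ⇒ Z^2
Ȟ^1: (7−2)−4=1 ⇒ Z
Ȟ^2: (2−0)−2=0 ⇒ 0


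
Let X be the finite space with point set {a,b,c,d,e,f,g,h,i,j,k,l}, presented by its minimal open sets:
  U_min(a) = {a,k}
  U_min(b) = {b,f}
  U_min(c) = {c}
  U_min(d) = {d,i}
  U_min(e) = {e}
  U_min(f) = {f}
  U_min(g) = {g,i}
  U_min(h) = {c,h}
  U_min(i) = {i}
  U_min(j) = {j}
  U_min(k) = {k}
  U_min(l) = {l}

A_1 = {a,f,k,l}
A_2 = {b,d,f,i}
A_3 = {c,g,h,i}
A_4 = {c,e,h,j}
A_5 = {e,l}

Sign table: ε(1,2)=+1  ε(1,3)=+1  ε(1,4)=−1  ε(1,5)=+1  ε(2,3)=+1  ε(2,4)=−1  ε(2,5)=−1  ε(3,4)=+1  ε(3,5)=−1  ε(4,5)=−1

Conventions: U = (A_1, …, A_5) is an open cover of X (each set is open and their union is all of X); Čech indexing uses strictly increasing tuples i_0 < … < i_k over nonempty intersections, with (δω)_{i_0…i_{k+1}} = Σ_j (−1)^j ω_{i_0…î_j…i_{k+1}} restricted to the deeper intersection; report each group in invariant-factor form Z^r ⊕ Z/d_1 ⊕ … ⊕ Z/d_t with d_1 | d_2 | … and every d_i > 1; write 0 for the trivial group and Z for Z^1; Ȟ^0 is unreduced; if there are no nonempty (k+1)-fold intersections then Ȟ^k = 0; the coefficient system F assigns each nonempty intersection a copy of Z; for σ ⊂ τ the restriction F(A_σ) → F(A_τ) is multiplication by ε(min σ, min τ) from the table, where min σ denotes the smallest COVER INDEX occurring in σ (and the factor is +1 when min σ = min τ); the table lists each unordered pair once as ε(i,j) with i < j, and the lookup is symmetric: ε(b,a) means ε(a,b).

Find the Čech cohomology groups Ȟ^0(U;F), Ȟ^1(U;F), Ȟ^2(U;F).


nerve of the cover:
  A12={f} A15={l} A23={i} A34={c,h} A45={e}
C dims 5,5; δ0: rk 5, SNF 1^4·2
Ȟ^0 = (5 − 5) − 0 = 0, so Ȟ^0 ≅ 0
Ȟ^1 = (5 − 0) − 5 = 0 plus torsion [2], so Ȟ^1 ≅ Z/2
Ȟ^2 = (0 − 0) − 0 = 0, so Ȟ^2 ≅ 0

Ȟ^0(U;F) ≅ 0; Ȟ^1(U;F) ≅ Z/2; Ȟ^2(U;F) ≅ 0


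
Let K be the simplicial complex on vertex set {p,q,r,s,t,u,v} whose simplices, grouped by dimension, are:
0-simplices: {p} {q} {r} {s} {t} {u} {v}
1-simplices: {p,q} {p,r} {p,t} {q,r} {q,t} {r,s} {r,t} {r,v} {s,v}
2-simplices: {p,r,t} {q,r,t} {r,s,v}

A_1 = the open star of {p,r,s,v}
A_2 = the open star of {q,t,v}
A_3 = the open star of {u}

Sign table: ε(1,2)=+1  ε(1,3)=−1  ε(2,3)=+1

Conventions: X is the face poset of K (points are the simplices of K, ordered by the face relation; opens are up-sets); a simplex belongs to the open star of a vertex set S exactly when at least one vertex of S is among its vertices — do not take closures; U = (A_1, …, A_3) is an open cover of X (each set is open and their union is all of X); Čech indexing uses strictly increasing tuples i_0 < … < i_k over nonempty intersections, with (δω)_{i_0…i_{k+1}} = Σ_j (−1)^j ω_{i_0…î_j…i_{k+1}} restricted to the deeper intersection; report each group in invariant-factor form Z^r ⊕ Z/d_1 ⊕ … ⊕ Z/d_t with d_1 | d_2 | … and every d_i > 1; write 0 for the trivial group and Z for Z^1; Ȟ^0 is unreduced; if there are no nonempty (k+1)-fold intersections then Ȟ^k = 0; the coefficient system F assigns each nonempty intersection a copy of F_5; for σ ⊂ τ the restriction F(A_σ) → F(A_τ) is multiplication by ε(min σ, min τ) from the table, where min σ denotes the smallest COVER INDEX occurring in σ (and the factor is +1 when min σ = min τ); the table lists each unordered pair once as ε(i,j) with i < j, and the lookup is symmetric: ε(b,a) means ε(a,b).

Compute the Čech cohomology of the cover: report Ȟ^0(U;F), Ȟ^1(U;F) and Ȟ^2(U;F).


nonempty intersections:
  A1={{p},{r},{s},{v},{p,q},{p,r},{p,t},{q,r},{r,s},{r,t},{r,v},{s,v},{p,r,t},{q,r,t},{r,s,v}} A2={{q},{t},{v},{p,q},{p,t},{q,r},{q,t},{r,t},{r,v},{s,v},{p,r,t},{q,r,t},{r,s,v}} A3={{u}}
  A12={{v},{p,q},{p,t},{q,r},{r,t},{r,v},{s,v},{p,r,t},{q,r,t},{r,s,v}}
C dims 3,1; δ0: rk_F5 1
Ȟ^0: (3−1)−0=2 ⇒ Z/5 ⊕ Z/5
Ȟ^1: (1−0)−1=0 ⇒ 0
Ȟ^2: (0−0)−0=0 ⇒ 0

Ȟ^0 = Z/5 ⊕ Z/5; Ȟ^1 = 0; Ȟ^2 = 0


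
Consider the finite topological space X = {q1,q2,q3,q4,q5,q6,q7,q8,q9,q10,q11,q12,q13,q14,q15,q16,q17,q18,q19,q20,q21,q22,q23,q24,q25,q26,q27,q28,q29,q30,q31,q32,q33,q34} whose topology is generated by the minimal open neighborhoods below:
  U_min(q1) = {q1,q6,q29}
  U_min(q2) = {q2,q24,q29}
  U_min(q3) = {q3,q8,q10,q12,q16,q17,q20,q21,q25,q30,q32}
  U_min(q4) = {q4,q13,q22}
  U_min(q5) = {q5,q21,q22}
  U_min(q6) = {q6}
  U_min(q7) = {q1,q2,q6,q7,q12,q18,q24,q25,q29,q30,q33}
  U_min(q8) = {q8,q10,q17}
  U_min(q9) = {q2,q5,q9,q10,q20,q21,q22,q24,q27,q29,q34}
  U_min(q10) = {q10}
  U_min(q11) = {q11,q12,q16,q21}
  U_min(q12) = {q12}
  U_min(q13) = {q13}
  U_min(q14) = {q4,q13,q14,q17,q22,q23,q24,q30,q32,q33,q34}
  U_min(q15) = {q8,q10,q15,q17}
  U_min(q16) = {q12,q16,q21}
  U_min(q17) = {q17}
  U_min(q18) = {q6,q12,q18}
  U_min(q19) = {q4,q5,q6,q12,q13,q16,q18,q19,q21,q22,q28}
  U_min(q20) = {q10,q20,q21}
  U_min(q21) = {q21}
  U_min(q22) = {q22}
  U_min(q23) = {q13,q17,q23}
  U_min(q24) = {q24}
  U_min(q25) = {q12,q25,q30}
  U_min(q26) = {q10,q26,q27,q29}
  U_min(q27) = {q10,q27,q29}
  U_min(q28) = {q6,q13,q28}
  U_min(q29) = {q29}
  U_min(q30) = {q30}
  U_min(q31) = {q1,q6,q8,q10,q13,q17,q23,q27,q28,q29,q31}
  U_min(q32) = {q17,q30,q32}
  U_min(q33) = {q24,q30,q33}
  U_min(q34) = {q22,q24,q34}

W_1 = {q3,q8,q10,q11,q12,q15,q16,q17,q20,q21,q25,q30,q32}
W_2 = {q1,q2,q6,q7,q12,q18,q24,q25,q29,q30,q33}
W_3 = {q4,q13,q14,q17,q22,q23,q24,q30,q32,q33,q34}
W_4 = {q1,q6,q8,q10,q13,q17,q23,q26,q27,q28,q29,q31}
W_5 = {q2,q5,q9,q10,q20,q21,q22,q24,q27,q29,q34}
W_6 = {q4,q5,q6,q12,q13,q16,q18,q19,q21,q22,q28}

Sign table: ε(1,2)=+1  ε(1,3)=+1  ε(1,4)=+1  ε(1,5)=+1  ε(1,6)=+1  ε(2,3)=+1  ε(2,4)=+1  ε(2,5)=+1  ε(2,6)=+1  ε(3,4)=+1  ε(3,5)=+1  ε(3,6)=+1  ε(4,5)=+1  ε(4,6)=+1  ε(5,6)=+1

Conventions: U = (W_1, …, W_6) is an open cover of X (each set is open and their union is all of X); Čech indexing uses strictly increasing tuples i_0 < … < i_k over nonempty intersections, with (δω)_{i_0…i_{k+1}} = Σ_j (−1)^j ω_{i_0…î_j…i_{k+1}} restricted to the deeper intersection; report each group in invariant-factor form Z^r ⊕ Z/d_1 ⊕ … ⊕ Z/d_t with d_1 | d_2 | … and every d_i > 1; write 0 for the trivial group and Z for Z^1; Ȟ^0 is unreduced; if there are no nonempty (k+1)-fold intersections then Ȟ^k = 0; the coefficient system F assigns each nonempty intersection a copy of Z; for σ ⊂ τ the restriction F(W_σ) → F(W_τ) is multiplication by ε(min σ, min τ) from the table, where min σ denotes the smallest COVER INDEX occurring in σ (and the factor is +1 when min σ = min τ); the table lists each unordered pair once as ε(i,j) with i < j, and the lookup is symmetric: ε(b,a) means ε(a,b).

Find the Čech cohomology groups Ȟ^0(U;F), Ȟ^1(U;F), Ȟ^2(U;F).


Ȟ^0 ≅ Z,  Ȟ^1 ≅ 0,  Ȟ^2 ≅ Z/2

nerve of the cover:
  W12={q12,q25,q30} W13={q17,q30,q32} W14={q8,q10,q17} W15={q10,q20,q21} W16={q12,q16,q21} W23={q24,q30,q33} W24={q1,q6,q29} W25={q2,q24,q29} W26={q6,q12,q18} W34={q13,q17,q23} W35={q22,q24,q34} W36={q4,q13,q22} W45={q10,q27,q29} W46={q6,q13,q28} W56={q5,q21,q22}
  W123={q30} W126={q12} W134={q17} W145={q10} W156={q21} W235={q24} W245={q29} W246={q6} W346={q13} W356={q22}
C dims 6,15,10; δ0: rk 5, SNF 1^5; δ1: rk 10, SNF 1^9·2
Ȟ^0 = (6 − 5) − 0 = 1, so Ȟ^0 ≅ Z
Ȟ^1 = (15 − 10) − 5 = 0, so Ȟ^1 ≅ 0
Ȟ^2 = (10 − 0) − 10 = 0 plus torsion [2], so Ȟ^2 ≅ Z/2
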